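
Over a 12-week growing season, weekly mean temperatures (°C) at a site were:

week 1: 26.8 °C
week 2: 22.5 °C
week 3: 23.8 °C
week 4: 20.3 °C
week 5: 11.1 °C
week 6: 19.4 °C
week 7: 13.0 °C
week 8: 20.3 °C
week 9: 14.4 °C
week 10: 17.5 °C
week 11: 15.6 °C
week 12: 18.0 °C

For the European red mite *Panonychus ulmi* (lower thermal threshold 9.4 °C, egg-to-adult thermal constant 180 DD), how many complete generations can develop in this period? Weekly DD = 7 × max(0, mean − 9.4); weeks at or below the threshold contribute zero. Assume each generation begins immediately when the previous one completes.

4 generations

Weekly DD (7 × max(0, T̄ − 9.4)): 121.8, 91.7, 100.8, 76.3, 11.9, 70.0, 25.2, 76.3, 35.0, 56.7, 43.4, 60.2.
Season total = 769.3 DD.
Complete generations = ⌊769.3 / 180⌋ = 4.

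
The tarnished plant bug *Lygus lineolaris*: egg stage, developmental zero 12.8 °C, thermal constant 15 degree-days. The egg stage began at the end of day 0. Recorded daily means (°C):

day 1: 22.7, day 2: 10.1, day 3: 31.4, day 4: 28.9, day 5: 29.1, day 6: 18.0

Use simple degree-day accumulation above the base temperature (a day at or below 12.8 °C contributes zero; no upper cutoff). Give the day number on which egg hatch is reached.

day 3

Daily DD above 12.8 °C: 9.9, 0.0, 18.6, 16.1, 16.3, 5.2.
Cumulative: 9.9, 9.9, 28.5, 44.6, 60.9, 66.1.
The total first reaches 15 DD on day 3.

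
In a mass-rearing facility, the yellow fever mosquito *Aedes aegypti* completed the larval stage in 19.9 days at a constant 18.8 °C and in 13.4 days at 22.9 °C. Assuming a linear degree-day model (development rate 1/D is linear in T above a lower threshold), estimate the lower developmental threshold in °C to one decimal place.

10.3 °C

Linear rate model ⇒ the product D·(T − T_b) is constant across temperatures.
19.9·(18.8 − T_b) = 13.4·(22.9 − T_b)
T_b = (19.9·18.8 − 13.4·22.9) / (19.9 − 13.4) = 67.26 / 6.5 = 10.348 °C ≈ 10.3 °C.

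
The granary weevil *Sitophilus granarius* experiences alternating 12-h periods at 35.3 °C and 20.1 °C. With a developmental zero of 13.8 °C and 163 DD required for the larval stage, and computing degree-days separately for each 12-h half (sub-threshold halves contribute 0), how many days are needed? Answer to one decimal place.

Day half: max(0, 35.3 − 13.8) × 0.5 = 21.5 × 0.5 = 10.75 DD.
Night half: max(0, 20.1 − 13.8) × 0.5 = 6.3 × 0.5 = 3.15 DD.
Per 24 h: 13.90 DD/day.
Duration = 163 / 13.90 = 11.727 ≈ 11.7 days.

11.7 days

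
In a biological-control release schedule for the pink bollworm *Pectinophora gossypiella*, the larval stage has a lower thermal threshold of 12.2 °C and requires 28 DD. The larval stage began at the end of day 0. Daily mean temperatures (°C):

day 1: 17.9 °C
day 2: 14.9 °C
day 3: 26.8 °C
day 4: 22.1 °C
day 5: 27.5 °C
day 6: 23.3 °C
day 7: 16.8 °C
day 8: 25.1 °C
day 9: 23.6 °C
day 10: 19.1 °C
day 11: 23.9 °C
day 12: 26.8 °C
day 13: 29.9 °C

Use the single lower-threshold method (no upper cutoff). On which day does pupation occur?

Daily DD above 12.2 °C: 5.7, 2.7, 14.6, 9.9, 15.3, 11.1, 4.6, 12.9, 11.4, 6.9, 11.7, 14.6, 17.7.
Cumulative: 5.7, 8.4, 23.0, 32.9, 48.2, 59.3, 63.9, 76.8, 88.2, 95.1, 106.8, 121.4, 139.1.
The total first reaches 28 DD on day 4.

day 4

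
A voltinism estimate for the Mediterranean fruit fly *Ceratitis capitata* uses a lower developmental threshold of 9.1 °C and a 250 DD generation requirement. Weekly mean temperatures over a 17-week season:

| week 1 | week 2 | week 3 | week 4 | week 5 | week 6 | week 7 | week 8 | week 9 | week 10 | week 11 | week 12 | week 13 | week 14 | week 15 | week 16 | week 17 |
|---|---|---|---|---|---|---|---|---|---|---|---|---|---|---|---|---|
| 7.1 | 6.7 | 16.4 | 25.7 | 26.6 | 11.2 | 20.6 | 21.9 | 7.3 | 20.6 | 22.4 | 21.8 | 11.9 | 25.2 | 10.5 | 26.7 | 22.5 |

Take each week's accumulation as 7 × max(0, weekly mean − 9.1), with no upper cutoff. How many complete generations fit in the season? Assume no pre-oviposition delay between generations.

Weekly DD (7 × max(0, T̄ − 9.1)): 0.0, 0.0, 51.1, 116.2, 122.5, 14.7, 80.5, 89.6, 0.0, 80.5, 93.1, 88.9, 19.6, 112.7, 9.8, 123.2, 93.8.
Season total = 1096.2 DD.
Complete generations = ⌊1096.2 / 250⌋ = 4.

4 generations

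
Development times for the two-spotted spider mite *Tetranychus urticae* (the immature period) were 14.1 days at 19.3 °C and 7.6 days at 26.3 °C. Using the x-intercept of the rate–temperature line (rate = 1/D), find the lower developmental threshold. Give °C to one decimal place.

11.1 °C

Equal thermal constants: D₁(T₁ − T_b) = D₂(T₂ − T_b).
14.1·(19.3 − T_b) = 7.6·(26.3 − T_b)
T_b = (14.1·19.3 − 7.6·26.3) / (14.1 − 7.6) = 72.25 / 6.5 = 11.115 °C ≈ 11.1 °C.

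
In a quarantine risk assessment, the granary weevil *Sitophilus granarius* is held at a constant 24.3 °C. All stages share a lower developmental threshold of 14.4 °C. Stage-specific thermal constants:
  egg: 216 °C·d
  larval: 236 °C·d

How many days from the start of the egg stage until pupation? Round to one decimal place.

Daily accumulation at 24.3 °C = 24.3 − 14.4 = 9.9 DD/day.
Total K = 216 + 236 = 452 DD.
Total duration = 452 / 9.9 = 45.657 ≈ 45.7 days.

45.7 days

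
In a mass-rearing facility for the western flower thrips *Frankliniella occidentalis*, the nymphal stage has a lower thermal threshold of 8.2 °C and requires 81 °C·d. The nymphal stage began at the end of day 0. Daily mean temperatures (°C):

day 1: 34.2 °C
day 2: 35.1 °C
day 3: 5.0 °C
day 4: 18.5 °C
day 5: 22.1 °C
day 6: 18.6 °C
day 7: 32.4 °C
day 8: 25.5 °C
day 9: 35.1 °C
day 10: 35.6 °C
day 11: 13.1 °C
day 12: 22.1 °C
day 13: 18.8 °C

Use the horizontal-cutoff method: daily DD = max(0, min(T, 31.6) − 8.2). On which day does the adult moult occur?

Daily DD above 8.2 °C (capped at 23.4): 23.4, 23.4, 0.0, 10.3, 13.9, 10.4, 23.4, 17.3, 23.4, 23.4, 4.9, 13.9, 10.6.
Cumulative: 23.4, 46.8, 46.8, 57.1, 71.0, 81.4, 104.8, 122.1, 145.5, 168.9, 173.8, 187.7, 198.3.
The total first reaches 81 DD on day 6.

day 6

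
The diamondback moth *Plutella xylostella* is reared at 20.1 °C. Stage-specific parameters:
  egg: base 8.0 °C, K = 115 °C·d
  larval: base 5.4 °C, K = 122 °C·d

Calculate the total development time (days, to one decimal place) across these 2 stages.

egg: 115 / (20.1 − 8.0) = 115 / 12.1 = 9.504 d.
larval: 122 / (20.1 − 5.4) = 122 / 14.7 = 8.299 d.
Sum = 17.803 ≈ 17.8 days.

17.8 days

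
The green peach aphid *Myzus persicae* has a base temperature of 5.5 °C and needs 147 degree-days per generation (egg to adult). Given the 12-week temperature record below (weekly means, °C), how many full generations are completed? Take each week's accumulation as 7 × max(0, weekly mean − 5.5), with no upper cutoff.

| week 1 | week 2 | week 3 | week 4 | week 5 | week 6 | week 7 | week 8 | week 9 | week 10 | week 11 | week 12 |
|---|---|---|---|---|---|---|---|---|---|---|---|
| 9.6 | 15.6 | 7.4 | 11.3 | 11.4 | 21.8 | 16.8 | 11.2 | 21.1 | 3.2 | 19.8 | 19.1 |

4 generations

Weekly DD (7 × max(0, T̄ − 5.5)): 28.7, 70.7, 13.3, 40.6, 41.3, 114.1, 79.1, 39.9, 109.2, 0.0, 100.1, 95.2.
Season total = 732.2 DD.
Complete generations = ⌊732.2 / 147⌋ = 4.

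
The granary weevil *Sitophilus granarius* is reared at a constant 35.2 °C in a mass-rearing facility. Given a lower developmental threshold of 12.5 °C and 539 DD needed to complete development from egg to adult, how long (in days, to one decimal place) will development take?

Daily accumulation = 35.2 − 12.5 = 22.7 DD/day.
Duration = 539 / 22.7 = 23.744 ≈ 23.7 days.

23.7 days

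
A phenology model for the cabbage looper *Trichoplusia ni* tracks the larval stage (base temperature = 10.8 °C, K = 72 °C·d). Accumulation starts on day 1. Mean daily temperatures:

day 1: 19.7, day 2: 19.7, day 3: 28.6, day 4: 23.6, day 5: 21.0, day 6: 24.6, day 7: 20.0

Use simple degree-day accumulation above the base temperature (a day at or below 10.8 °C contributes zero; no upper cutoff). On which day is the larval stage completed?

day 6

Daily DD above 10.8 °C: 8.9, 8.9, 17.8, 12.8, 10.2, 13.8, 9.2.
Cumulative: 8.9, 17.8, 35.6, 48.4, 58.6, 72.4, 81.6.
The total first reaches 72 DD on day 6.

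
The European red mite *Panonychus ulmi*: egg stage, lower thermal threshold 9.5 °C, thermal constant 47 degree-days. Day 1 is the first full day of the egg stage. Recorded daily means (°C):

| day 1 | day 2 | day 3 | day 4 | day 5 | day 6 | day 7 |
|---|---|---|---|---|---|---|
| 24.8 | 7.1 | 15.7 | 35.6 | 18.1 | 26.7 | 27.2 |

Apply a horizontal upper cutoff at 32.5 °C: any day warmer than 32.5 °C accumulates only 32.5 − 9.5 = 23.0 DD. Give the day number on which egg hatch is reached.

day 5

Daily DD above 9.5 °C (capped at 23.0): 15.3, 0.0, 6.2, 23.0, 8.6, 17.2, 17.7.
Cumulative: 15.3, 15.3, 21.5, 44.5, 53.1, 70.3, 88.0.
The total first reaches 47 DD on day 5.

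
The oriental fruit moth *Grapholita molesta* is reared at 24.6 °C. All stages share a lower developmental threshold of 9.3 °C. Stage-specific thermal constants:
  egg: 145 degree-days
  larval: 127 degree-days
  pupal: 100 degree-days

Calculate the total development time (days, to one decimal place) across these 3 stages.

24.3 days

Daily accumulation at 24.6 °C = 24.6 − 9.3 = 15.3 DD/day.
Total K = 145 + 127 + 100 = 372 DD.
Total duration = 372 / 15.3 = 24.314 ≈ 24.3 days.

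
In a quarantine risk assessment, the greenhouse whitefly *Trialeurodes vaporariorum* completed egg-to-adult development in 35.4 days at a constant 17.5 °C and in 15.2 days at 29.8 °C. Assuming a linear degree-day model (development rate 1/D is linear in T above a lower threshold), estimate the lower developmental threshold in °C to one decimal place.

8.2 °C

Linear rate model ⇒ the product D·(T − T_b) is constant across temperatures.
35.4·(17.5 − T_b) = 15.2·(29.8 − T_b)
T_b = (35.4·17.5 − 15.2·29.8) / (35.4 − 15.2) = 166.54 / 20.2 = 8.245 °C ≈ 8.2 °C.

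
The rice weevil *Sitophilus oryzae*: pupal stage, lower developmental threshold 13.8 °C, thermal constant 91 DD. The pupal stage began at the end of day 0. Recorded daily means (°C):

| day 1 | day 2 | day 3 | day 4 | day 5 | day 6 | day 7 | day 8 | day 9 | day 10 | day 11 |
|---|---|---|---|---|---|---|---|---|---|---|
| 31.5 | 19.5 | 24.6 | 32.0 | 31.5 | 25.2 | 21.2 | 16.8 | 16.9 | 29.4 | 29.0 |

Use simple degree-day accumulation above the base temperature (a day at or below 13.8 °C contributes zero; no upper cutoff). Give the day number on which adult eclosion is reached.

day 8

Daily DD above 13.8 °C: 17.7, 5.7, 10.8, 18.2, 17.7, 11.4, 7.4, 3.0, 3.1, 15.6, 15.2.
Cumulative: 17.7, 23.4, 34.2, 52.4, 70.1, 81.5, 88.9, 91.9, 95.0, 110.6, 125.8.
The total first reaches 91 DD on day 8.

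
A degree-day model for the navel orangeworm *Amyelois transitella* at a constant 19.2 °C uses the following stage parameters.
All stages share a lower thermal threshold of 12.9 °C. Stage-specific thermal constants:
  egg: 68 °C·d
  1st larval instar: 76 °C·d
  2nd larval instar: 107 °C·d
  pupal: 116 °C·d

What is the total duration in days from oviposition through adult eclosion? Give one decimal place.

Daily accumulation at 19.2 °C = 19.2 − 12.9 = 6.3 DD/day.
Total K = 68 + 76 + 107 + 116 = 367 DD.
Total duration = 367 / 6.3 = 58.254 ≈ 58.3 days.

58.3 days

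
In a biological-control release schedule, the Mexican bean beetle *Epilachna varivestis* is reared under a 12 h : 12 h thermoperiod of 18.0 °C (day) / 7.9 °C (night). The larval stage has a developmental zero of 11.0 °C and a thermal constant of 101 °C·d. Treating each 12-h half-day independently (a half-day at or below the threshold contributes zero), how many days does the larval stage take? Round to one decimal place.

Day half: max(0, 18.0 − 11.0) × 0.5 = 7.0 × 0.5 = 3.50 DD.
Night half: max(0, 7.9 − 11.0) × 0.5 = 0.0 × 0.5 = 0.00 DD.
Per 24 h: 3.50 DD/day.
Duration = 101 / 3.50 = 28.857 ≈ 28.9 days.

28.9 days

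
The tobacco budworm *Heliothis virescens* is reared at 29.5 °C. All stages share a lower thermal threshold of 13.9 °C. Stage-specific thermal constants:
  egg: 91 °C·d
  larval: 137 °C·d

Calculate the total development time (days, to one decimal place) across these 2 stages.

Daily accumulation at 29.5 °C = 29.5 − 13.9 = 15.6 DD/day.
Total K = 91 + 137 = 228 DD.
Total duration = 228 / 15.6 = 14.615 ≈ 14.6 days.

14.6 days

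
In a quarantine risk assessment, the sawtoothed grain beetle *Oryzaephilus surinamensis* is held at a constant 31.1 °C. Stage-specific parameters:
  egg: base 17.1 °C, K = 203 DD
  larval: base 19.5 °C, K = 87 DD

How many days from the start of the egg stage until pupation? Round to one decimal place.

egg: 203 / (31.1 − 17.1) = 203 / 14.0 = 14.500 d.
larval: 87 / (31.1 − 19.5) = 87 / 11.6 = 7.500 d.
Sum = 22.000 ≈ 22.0 days.

22.0 days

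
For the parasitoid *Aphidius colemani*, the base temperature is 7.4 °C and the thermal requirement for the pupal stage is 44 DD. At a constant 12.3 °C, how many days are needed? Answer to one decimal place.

9.0 days

Daily accumulation = 12.3 − 7.4 = 4.9 DD/day.
Duration = 44 / 4.9 = 8.980 ≈ 9.0 days.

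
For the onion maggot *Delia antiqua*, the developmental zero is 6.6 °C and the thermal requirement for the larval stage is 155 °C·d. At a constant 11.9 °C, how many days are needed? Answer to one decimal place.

Daily accumulation = 11.9 − 6.6 = 5.3 DD/day.
Duration = 155 / 5.3 = 29.245 ≈ 29.2 days.

29.2 days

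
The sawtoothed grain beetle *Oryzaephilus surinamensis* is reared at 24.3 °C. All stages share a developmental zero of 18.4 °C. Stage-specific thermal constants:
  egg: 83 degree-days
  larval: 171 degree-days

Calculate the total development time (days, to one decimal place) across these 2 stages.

43.1 days

Daily accumulation at 24.3 °C = 24.3 − 18.4 = 5.9 DD/day.
Total K = 83 + 171 = 254 DD.
Total duration = 254 / 5.9 = 43.051 ≈ 43.1 days.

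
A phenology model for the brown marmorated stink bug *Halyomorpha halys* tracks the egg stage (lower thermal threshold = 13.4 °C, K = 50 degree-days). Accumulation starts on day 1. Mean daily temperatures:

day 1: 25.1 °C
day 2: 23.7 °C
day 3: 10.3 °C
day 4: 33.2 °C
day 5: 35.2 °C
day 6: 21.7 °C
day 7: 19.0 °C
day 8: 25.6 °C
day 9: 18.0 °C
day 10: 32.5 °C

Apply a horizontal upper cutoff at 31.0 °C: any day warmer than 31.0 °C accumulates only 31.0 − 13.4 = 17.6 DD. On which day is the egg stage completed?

day 5

Daily DD above 13.4 °C (capped at 17.6): 11.7, 10.3, 0.0, 17.6, 17.6, 8.3, 5.6, 12.2, 4.6, 17.6.
Cumulative: 11.7, 22.0, 22.0, 39.6, 57.2, 65.5, 71.1, 83.3, 87.9, 105.5.
The total first reaches 50 DD on day 5.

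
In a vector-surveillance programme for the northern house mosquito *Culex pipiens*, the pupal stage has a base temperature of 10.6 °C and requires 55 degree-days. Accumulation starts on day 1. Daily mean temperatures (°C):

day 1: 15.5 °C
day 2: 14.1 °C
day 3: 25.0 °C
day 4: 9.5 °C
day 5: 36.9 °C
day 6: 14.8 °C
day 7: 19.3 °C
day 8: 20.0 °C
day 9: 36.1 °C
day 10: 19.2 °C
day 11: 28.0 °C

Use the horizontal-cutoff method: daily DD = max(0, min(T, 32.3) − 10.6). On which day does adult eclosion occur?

Daily DD above 10.6 °C (capped at 21.7): 4.9, 3.5, 14.4, 0.0, 21.7, 4.2, 8.7, 9.4, 21.7, 8.6, 17.4.
Cumulative: 4.9, 8.4, 22.8, 22.8, 44.5, 48.7, 57.4, 66.8, 88.5, 97.1, 114.5.
The total first reaches 55 DD on day 7.

day 7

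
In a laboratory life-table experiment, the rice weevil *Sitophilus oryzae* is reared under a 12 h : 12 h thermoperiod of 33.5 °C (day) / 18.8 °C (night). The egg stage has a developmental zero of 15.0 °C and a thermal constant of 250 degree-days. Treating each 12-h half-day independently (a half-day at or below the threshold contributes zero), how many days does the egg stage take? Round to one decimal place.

22.4 days

Day half: max(0, 33.5 − 15.0) × 0.5 = 18.5 × 0.5 = 9.25 DD.
Night half: max(0, 18.8 − 15.0) × 0.5 = 3.8 × 0.5 = 1.90 DD.
Per 24 h: 11.15 DD/day.
Duration = 250 / 11.15 = 22.422 ≈ 22.4 days.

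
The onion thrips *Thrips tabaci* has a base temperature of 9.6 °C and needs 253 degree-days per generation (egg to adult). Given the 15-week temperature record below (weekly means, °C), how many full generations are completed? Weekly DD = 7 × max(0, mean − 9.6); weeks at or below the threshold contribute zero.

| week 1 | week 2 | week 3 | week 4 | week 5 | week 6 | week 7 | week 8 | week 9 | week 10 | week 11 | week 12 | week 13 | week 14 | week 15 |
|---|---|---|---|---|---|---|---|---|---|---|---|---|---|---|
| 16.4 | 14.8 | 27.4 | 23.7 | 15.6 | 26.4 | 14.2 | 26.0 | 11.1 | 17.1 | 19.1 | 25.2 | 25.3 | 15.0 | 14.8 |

4 generations

Weekly DD (7 × max(0, T̄ − 9.6)): 47.6, 36.4, 124.6, 98.7, 42.0, 117.6, 32.2, 114.8, 10.5, 52.5, 66.5, 109.2, 109.9, 37.8, 36.4.
Season total = 1036.7 DD.
Complete generations = ⌊1036.7 / 253⌋ = 4.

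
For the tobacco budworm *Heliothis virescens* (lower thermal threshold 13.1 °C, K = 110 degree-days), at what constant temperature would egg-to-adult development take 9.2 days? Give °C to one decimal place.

Required daily accumulation = 110 / 9.2 = 11.957 DD/day.
T = T_base + 11.957 = 13.1 + 11.957 = 25.057 ≈ 25.1 °C.

25.1 °C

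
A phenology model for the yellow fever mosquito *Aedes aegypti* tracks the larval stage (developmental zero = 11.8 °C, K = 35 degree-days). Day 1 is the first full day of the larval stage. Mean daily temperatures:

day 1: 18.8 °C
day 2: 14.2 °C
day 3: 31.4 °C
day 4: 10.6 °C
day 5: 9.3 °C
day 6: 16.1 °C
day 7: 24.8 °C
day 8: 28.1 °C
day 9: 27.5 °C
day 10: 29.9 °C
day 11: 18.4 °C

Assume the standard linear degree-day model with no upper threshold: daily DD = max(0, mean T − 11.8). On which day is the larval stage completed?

day 7

Daily DD above 11.8 °C: 7.0, 2.4, 19.6, 0.0, 0.0, 4.3, 13.0, 16.3, 15.7, 18.1, 6.6.
Cumulative: 7.0, 9.4, 29.0, 29.0, 29.0, 33.3, 46.3, 62.6, 78.3, 96.4, 103.0.
The total first reaches 35 DD on day 7.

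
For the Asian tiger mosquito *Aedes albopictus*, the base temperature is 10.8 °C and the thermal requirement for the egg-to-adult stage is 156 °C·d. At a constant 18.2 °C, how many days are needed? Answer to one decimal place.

Daily accumulation = 18.2 − 10.8 = 7.4 DD/day.
Duration = 156 / 7.4 = 21.081 ≈ 21.1 days.

21.1 days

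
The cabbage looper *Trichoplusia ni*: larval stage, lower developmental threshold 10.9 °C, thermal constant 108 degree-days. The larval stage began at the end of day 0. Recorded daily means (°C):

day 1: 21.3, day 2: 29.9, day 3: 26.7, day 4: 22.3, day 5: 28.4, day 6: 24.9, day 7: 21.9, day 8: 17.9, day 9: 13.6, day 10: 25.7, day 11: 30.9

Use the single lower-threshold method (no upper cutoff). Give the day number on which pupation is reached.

day 9

Daily DD above 10.9 °C: 10.4, 19.0, 15.8, 11.4, 17.5, 14.0, 11.0, 7.0, 2.7, 14.8, 20.0.
Cumulative: 10.4, 29.4, 45.2, 56.6, 74.1, 88.1, 99.1, 106.1, 108.8, 123.6, 143.6.
The total first reaches 108 DD on day 9.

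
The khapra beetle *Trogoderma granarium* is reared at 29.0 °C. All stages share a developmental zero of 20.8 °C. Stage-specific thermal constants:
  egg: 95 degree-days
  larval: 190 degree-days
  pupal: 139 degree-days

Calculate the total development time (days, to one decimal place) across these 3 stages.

51.7 days

Daily accumulation at 29.0 °C = 29.0 − 20.8 = 8.2 DD/day.
Total K = 95 + 190 + 139 = 424 DD.
Total duration = 424 / 8.2 = 51.707 ≈ 51.7 days.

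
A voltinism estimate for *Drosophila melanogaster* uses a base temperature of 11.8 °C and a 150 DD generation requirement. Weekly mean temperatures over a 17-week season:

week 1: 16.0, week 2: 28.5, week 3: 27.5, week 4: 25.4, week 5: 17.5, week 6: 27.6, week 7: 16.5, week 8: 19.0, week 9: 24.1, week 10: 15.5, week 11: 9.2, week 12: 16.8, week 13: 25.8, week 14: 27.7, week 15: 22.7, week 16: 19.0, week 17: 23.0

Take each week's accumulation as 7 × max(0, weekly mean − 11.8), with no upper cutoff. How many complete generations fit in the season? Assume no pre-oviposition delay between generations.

Weekly DD (7 × max(0, T̄ − 11.8)): 29.4, 116.9, 109.9, 95.2, 39.9, 110.6, 32.9, 50.4, 86.1, 25.9, 0.0, 35.0, 98.0, 111.3, 76.3, 50.4, 78.4.
Season total = 1146.6 DD.
Complete generations = ⌊1146.6 / 150⌋ = 7.

7 generations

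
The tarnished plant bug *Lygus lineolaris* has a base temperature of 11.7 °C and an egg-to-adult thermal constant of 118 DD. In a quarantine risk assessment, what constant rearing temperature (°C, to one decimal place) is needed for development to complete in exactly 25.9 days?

Required daily accumulation = 118 / 25.9 = 4.556 DD/day.
T = T_base + 4.556 = 11.7 + 4.556 = 16.256 ≈ 16.3 °C.

16.3 °C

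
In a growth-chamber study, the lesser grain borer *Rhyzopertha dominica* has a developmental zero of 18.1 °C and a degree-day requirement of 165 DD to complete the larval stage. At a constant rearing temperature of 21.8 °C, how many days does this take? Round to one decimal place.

Daily accumulation = 21.8 − 18.1 = 3.7 DD/day.
Duration = 165 / 3.7 = 44.595 ≈ 44.6 days.

44.6 days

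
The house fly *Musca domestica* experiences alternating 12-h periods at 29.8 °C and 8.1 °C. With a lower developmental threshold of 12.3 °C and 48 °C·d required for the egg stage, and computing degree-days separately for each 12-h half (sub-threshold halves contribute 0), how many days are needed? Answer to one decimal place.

5.5 days

Day half: max(0, 29.8 − 12.3) × 0.5 = 17.5 × 0.5 = 8.75 DD.
Night half: max(0, 8.1 − 12.3) × 0.5 = 0.0 × 0.5 = 0.00 DD.
Per 24 h: 8.75 DD/day.
Duration = 48 / 8.75 = 5.486 ≈ 5.5 days.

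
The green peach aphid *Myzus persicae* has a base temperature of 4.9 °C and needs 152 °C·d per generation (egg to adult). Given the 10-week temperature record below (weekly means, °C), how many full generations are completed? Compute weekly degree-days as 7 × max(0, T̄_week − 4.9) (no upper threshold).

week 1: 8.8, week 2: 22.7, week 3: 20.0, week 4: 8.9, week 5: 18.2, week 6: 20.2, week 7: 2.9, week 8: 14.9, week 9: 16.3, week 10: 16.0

4 generations

Weekly DD (7 × max(0, T̄ − 4.9)): 27.3, 124.6, 105.7, 28.0, 93.1, 107.1, 0.0, 70.0, 79.8, 77.7.
Season total = 713.3 DD.
Complete generations = ⌊713.3 / 152⌋ = 4.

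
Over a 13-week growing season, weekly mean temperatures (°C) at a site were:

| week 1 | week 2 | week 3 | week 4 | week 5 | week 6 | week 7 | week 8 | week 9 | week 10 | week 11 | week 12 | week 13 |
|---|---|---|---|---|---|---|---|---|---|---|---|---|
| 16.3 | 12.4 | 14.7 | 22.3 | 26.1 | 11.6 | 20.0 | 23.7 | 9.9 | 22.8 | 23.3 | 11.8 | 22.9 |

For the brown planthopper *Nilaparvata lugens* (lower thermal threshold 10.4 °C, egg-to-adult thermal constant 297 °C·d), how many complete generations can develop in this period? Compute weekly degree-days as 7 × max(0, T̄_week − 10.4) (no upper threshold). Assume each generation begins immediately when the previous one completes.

2 generations

Weekly DD (7 × max(0, T̄ − 10.4)): 41.3, 14.0, 30.1, 83.3, 109.9, 8.4, 67.2, 93.1, 0.0, 86.8, 90.3, 9.8, 87.5.
Season total = 721.7 DD.
Complete generations = ⌊721.7 / 297⌋ = 2.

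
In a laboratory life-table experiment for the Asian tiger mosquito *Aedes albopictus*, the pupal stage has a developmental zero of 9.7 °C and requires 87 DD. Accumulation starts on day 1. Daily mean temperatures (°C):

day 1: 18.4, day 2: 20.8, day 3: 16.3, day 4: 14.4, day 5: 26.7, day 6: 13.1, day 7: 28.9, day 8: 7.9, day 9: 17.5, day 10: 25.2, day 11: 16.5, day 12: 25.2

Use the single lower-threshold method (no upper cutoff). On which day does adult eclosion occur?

Daily DD above 9.7 °C: 8.7, 11.1, 6.6, 4.7, 17.0, 3.4, 19.2, 0.0, 7.8, 15.5, 6.8, 15.5.
Cumulative: 8.7, 19.8, 26.4, 31.1, 48.1, 51.5, 70.7, 70.7, 78.5, 94.0, 100.8, 116.3.
The total first reaches 87 DD on day 10.

day 10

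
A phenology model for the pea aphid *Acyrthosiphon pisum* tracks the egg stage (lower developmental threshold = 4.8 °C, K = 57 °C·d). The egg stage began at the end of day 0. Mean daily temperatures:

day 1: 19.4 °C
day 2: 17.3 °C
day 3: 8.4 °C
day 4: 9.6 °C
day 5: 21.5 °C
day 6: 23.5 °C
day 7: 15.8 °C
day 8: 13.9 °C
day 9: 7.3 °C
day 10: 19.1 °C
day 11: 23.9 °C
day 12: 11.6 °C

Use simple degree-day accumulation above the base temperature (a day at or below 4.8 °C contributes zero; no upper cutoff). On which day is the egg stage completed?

Daily DD above 4.8 °C: 14.6, 12.5, 3.6, 4.8, 16.7, 18.7, 11.0, 9.1, 2.5, 14.3, 19.1, 6.8.
Cumulative: 14.6, 27.1, 30.7, 35.5, 52.2, 70.9, 81.9, 91.0, 93.5, 107.8, 126.9, 133.7.
The total first reaches 57 DD on day 6.

day 6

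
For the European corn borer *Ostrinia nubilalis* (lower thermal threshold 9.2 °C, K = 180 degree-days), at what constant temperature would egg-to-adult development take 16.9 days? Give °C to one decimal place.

Required daily accumulation = 180 / 16.9 = 10.651 DD/day.
T = T_base + 10.651 = 9.2 + 10.651 = 19.851 ≈ 19.9 °C.

19.9 °C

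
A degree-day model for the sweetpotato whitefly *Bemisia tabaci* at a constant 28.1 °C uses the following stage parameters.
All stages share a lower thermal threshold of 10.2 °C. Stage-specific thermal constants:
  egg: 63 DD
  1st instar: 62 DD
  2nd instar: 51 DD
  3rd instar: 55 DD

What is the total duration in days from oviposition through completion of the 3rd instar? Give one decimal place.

Daily accumulation at 28.1 °C = 28.1 − 10.2 = 17.9 DD/day.
Total K = 63 + 62 + 51 + 55 = 231 DD.
Total duration = 231 / 17.9 = 12.905 ≈ 12.9 days.

12.9 days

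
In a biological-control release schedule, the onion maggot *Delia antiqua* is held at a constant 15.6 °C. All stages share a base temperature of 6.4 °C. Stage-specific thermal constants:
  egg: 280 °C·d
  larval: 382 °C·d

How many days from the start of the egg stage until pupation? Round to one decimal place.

72.0 days

Daily accumulation at 15.6 °C = 15.6 − 6.4 = 9.2 DD/day.
Total K = 280 + 382 = 662 DD.
Total duration = 662 / 9.2 = 71.957 ≈ 72.0 days.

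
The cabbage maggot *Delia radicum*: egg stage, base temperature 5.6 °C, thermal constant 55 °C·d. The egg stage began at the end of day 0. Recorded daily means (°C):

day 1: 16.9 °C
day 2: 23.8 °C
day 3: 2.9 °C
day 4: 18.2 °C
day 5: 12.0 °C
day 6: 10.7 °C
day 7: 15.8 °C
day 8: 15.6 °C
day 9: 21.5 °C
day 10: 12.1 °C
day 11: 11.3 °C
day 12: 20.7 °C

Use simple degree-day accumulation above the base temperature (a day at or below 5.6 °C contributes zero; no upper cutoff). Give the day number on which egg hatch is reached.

Daily DD above 5.6 °C: 11.3, 18.2, 0.0, 12.6, 6.4, 5.1, 10.2, 10.0, 15.9, 6.5, 5.7, 15.1.
Cumulative: 11.3, 29.5, 29.5, 42.1, 48.5, 53.6, 63.8, 73.8, 89.7, 96.2, 101.9, 117.0.
The total first reaches 55 DD on day 7.

day 7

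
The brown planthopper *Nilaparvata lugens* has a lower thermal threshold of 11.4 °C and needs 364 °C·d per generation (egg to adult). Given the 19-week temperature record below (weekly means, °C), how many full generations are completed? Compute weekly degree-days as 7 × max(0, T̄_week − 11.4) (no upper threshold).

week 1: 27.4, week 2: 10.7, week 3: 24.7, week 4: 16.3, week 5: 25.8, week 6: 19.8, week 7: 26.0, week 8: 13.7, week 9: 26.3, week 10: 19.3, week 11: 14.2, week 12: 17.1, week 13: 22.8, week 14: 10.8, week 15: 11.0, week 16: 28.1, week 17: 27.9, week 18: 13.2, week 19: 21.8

Weekly DD (7 × max(0, T̄ − 11.4)): 112.0, 0.0, 93.1, 34.3, 100.8, 58.8, 102.2, 16.1, 104.3, 55.3, 19.6, 39.9, 79.8, 0.0, 0.0, 116.9, 115.5, 12.6, 72.8.
Season total = 1134.0 DD.
Complete generations = ⌊1134.0 / 364⌋ = 3.

3 generations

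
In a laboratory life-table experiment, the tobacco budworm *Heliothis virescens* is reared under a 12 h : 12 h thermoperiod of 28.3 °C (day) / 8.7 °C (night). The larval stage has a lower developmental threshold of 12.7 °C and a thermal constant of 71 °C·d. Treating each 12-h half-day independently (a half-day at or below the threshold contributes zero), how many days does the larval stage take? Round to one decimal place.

9.1 days

Day half: max(0, 28.3 − 12.7) × 0.5 = 15.6 × 0.5 = 7.80 DD.
Night half: max(0, 8.7 − 12.7) × 0.5 = 0.0 × 0.5 = 0.00 DD.
Per 24 h: 7.80 DD/day.
Duration = 71 / 7.80 = 9.103 ≈ 9.1 days.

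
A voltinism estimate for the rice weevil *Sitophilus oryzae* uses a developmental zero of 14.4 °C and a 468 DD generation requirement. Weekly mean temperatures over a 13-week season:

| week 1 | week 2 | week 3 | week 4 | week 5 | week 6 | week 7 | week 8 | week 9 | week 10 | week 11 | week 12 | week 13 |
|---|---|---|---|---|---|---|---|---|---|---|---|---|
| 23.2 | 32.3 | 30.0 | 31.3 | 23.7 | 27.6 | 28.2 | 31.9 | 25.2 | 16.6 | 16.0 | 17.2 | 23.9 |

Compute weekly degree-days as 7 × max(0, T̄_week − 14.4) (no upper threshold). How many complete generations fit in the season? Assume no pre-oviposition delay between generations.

Weekly DD (7 × max(0, T̄ − 14.4)): 61.6, 125.3, 109.2, 118.3, 65.1, 92.4, 96.6, 122.5, 75.6, 15.4, 11.2, 19.6, 66.5.
Season total = 979.3 DD.
Complete generations = ⌊979.3 / 468⌋ = 2.

2 generations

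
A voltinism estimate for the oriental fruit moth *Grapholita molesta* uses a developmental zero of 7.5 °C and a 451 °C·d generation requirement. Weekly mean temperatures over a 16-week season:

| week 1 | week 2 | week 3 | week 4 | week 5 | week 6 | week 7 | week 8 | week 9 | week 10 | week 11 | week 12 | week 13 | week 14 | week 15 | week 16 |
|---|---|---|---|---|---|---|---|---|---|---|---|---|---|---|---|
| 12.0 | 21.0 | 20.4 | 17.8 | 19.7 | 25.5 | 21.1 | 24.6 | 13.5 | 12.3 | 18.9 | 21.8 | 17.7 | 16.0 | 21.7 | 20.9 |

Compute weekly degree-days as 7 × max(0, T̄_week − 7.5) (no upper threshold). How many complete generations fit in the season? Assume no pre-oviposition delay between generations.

Weekly DD (7 × max(0, T̄ − 7.5)): 31.5, 94.5, 90.3, 72.1, 85.4, 126.0, 95.2, 119.7, 42.0, 33.6, 79.8, 100.1, 71.4, 59.5, 99.4, 93.8.
Season total = 1294.3 DD.
Complete generations = ⌊1294.3 / 451⌋ = 2.

2 generations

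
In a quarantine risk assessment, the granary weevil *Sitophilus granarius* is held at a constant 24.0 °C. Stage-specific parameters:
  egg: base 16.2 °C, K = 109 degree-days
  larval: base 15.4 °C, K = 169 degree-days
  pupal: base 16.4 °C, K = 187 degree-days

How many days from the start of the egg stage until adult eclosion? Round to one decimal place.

egg: 109 / (24.0 − 16.2) = 109 / 7.8 = 13.974 d.
larval: 169 / (24.0 − 15.4) = 169 / 8.6 = 19.651 d.
pupal: 187 / (24.0 − 16.4) = 187 / 7.6 = 24.605 d.
Sum = 58.231 ≈ 58.2 days.

58.2 days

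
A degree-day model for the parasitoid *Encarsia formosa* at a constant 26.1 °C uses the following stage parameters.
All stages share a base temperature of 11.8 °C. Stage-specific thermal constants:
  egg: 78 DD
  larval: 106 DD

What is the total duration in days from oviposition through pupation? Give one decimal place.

12.9 days

Daily accumulation at 26.1 °C = 26.1 − 11.8 = 14.3 DD/day.
Total K = 78 + 106 = 184 DD.
Total duration = 184 / 14.3 = 12.867 ≈ 12.9 days.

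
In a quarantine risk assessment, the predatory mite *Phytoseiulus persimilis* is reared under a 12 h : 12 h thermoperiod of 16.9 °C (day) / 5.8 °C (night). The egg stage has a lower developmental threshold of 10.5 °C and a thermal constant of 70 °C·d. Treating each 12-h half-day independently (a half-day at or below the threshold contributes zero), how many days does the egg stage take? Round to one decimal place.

Day half: max(0, 16.9 − 10.5) × 0.5 = 6.4 × 0.5 = 3.20 DD.
Night half: max(0, 5.8 − 10.5) × 0.5 = 0.0 × 0.5 = 0.00 DD.
Per 24 h: 3.20 DD/day.
Duration = 70 / 3.20 = 21.875 ≈ 21.9 days.

21.9 days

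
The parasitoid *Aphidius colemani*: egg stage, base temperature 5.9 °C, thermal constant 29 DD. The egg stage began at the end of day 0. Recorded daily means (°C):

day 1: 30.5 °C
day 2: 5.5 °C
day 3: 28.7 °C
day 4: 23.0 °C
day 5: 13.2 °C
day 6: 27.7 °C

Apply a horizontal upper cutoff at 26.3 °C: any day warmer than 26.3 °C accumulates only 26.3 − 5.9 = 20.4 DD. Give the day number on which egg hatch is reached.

day 3

Daily DD above 5.9 °C (capped at 20.4): 20.4, 0.0, 20.4, 17.1, 7.3, 20.4.
Cumulative: 20.4, 20.4, 40.8, 57.9, 65.2, 85.6.
The total first reaches 29 DD on day 3.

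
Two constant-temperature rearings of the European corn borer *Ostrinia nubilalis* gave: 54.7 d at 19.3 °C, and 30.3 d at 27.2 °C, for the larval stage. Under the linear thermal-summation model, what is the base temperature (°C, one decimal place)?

Linear rate model ⇒ the product D·(T − T_b) is constant across temperatures.
54.7·(19.3 − T_b) = 30.3·(27.2 − T_b)
T_b = (54.7·19.3 − 30.3·27.2) / (54.7 − 30.3) = 231.55 / 24.4 = 9.490 °C ≈ 9.5 °C.

9.5 °C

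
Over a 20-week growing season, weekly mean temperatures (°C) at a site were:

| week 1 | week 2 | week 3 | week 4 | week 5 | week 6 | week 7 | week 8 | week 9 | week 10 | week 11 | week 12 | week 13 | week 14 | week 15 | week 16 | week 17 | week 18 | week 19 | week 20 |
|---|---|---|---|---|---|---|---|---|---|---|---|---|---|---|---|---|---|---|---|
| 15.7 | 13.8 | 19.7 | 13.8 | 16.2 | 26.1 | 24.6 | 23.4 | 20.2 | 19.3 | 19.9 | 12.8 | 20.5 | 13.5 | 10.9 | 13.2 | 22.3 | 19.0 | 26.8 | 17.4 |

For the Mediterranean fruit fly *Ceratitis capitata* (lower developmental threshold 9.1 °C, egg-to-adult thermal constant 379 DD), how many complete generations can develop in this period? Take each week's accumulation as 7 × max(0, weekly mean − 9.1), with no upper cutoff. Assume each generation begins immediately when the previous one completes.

3 generations

Weekly DD (7 × max(0, T̄ − 9.1)): 46.2, 32.9, 74.2, 32.9, 49.7, 119.0, 108.5, 100.1, 77.7, 71.4, 75.6, 25.9, 79.8, 30.8, 12.6, 28.7, 92.4, 69.3, 123.9, 58.1.
Season total = 1309.7 DD.
Complete generations = ⌊1309.7 / 379⌋ = 3.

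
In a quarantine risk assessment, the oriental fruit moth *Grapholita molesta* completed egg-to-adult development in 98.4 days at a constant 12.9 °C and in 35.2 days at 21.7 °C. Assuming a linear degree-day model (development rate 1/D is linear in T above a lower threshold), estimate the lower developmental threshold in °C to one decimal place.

Equal thermal constants: D₁(T₁ − T_b) = D₂(T₂ − T_b).
98.4·(12.9 − T_b) = 35.2·(21.7 − T_b)
T_b = (98.4·12.9 − 35.2·21.7) / (98.4 − 35.2) = 505.52 / 63.2 = 7.999 °C ≈ 8.0 °C.

8.0 °C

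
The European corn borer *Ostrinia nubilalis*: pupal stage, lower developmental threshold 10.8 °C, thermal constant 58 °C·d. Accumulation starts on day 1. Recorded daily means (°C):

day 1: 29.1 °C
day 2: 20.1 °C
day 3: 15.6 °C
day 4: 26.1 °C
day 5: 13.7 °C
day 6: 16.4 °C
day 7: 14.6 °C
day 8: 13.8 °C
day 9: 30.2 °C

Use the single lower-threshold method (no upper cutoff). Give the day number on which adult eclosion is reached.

Daily DD above 10.8 °C: 18.3, 9.3, 4.8, 15.3, 2.9, 5.6, 3.8, 3.0, 19.4.
Cumulative: 18.3, 27.6, 32.4, 47.7, 50.6, 56.2, 60.0, 63.0, 82.4.
The total first reaches 58 DD on day 7.

day 7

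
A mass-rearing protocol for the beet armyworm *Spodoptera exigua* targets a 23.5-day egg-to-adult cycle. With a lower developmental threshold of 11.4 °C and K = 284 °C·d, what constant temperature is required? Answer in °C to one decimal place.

23.5 °C

Required daily accumulation = 284 / 23.5 = 12.085 DD/day.
T = T_base + 12.085 = 11.4 + 12.085 = 23.485 ≈ 23.5 °C.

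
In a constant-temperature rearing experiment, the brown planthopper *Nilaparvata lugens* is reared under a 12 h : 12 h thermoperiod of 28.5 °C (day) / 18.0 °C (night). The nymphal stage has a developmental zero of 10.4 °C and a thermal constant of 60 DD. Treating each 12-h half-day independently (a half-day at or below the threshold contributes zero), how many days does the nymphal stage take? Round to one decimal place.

4.7 days

Day half: max(0, 28.5 − 10.4) × 0.5 = 18.1 × 0.5 = 9.05 DD.
Night half: max(0, 18.0 − 10.4) × 0.5 = 7.6 × 0.5 = 3.80 DD.
Per 24 h: 12.85 DD/day.
Duration = 60 / 12.85 = 4.669 ≈ 4.7 days.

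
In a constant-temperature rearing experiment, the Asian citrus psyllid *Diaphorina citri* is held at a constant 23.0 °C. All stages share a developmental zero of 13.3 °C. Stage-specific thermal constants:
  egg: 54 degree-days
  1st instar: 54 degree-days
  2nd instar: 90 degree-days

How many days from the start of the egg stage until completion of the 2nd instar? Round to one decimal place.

Daily accumulation at 23.0 °C = 23.0 − 13.3 = 9.7 DD/day.
Total K = 54 + 54 + 90 = 198 DD.
Total duration = 198 / 9.7 = 20.412 ≈ 20.4 days.

20.4 days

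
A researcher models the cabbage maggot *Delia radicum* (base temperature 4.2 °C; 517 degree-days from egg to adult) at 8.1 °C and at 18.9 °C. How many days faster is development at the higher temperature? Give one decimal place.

At 8.1 °C: 517 / (8.1 − 4.2) = 517 / 3.9 = 132.564 d.
At 18.9 °C: 517 / (18.9 − 4.2) = 517 / 14.7 = 35.170 d.
Difference = |132.564 − 35.170| = 97.394 ≈ 97.4 days.

97.4 days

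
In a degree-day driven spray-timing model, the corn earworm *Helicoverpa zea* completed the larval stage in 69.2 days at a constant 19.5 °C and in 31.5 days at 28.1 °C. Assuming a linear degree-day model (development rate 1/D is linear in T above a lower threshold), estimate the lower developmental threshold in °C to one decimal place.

Linear rate model ⇒ the product D·(T − T_b) is constant across temperatures.
69.2·(19.5 − T_b) = 31.5·(28.1 − T_b)
T_b = (69.2·19.5 − 31.5·28.1) / (69.2 − 31.5) = 464.25 / 37.7 = 12.314 °C ≈ 12.3 °C.

12.3 °C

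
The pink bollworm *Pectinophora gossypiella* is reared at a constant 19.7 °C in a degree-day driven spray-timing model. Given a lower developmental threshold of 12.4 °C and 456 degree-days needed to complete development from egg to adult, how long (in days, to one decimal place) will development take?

62.5 days

Daily accumulation = 19.7 − 12.4 = 7.3 DD/day.
Duration = 456 / 7.3 = 62.466 ≈ 62.5 days.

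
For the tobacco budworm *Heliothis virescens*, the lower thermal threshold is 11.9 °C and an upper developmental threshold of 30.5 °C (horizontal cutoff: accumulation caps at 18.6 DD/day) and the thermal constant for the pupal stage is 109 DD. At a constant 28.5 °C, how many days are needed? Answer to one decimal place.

Daily accumulation = 28.5 − 11.9 = 16.6 DD/day.
Duration = 109 / 16.6 = 6.566 ≈ 6.6 days.

6.6 days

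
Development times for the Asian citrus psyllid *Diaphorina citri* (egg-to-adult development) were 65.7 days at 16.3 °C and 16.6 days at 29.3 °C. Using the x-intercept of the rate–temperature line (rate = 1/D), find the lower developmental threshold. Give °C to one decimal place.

Linear rate model ⇒ the product D·(T − T_b) is constant across temperatures.
65.7·(16.3 − T_b) = 16.6·(29.3 − T_b)
T_b = (65.7·16.3 − 16.6·29.3) / (65.7 − 16.6) = 584.53 / 49.1 = 11.905 °C ≈ 11.9 °C.

11.9 °C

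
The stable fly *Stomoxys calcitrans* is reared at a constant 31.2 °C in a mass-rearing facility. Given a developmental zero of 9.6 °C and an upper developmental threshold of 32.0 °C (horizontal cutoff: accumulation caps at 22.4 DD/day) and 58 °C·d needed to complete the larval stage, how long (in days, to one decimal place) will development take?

Daily accumulation = 31.2 − 9.6 = 21.6 DD/day.
Duration = 58 / 21.6 = 2.685 ≈ 2.7 days.

2.7 days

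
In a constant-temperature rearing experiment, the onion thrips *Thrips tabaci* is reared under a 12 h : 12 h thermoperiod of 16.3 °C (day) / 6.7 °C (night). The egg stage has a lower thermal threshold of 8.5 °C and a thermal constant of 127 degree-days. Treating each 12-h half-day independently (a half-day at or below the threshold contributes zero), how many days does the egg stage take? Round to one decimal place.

Day half: max(0, 16.3 − 8.5) × 0.5 = 7.8 × 0.5 = 3.90 DD.
Night half: max(0, 6.7 − 8.5) × 0.5 = 0.0 × 0.5 = 0.00 DD.
Per 24 h: 3.90 DD/day.
Duration = 127 / 3.90 = 32.564 ≈ 32.6 days.

32.6 days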